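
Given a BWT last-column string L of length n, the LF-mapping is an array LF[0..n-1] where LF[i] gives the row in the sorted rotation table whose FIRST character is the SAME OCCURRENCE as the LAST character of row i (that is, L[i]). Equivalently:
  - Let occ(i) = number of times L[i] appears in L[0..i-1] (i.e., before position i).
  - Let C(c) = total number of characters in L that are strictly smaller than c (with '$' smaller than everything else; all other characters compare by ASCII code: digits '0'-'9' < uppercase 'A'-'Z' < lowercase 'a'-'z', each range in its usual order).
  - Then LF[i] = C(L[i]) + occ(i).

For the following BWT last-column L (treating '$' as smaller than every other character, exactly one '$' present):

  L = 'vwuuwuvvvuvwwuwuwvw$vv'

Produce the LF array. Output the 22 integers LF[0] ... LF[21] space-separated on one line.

Answer: 7 15 1 2 16 3 8 9 10 4 11 17 18 5 19 6 20 12 21 0 13 14

Derivation:
Char counts: '$':1, 'u':6, 'v':8, 'w':7
C (first-col start): C('$')=0, C('u')=1, C('v')=7, C('w')=15
L[0]='v': occ=0, LF[0]=C('v')+0=7+0=7
L[1]='w': occ=0, LF[1]=C('w')+0=15+0=15
L[2]='u': occ=0, LF[2]=C('u')+0=1+0=1
L[3]='u': occ=1, LF[3]=C('u')+1=1+1=2
L[4]='w': occ=1, LF[4]=C('w')+1=15+1=16
L[5]='u': occ=2, LF[5]=C('u')+2=1+2=3
L[6]='v': occ=1, LF[6]=C('v')+1=7+1=8
L[7]='v': occ=2, LF[7]=C('v')+2=7+2=9
L[8]='v': occ=3, LF[8]=C('v')+3=7+3=10
L[9]='u': occ=3, LF[9]=C('u')+3=1+3=4
L[10]='v': occ=4, LF[10]=C('v')+4=7+4=11
L[11]='w': occ=2, LF[11]=C('w')+2=15+2=17
L[12]='w': occ=3, LF[12]=C('w')+3=15+3=18
L[13]='u': occ=4, LF[13]=C('u')+4=1+4=5
L[14]='w': occ=4, LF[14]=C('w')+4=15+4=19
L[15]='u': occ=5, LF[15]=C('u')+5=1+5=6
L[16]='w': occ=5, LF[16]=C('w')+5=15+5=20
L[17]='v': occ=5, LF[17]=C('v')+5=7+5=12
L[18]='w': occ=6, LF[18]=C('w')+6=15+6=21
L[19]='$': occ=0, LF[19]=C('$')+0=0+0=0
L[20]='v': occ=6, LF[20]=C('v')+6=7+6=13
L[21]='v': occ=7, LF[21]=C('v')+7=7+7=14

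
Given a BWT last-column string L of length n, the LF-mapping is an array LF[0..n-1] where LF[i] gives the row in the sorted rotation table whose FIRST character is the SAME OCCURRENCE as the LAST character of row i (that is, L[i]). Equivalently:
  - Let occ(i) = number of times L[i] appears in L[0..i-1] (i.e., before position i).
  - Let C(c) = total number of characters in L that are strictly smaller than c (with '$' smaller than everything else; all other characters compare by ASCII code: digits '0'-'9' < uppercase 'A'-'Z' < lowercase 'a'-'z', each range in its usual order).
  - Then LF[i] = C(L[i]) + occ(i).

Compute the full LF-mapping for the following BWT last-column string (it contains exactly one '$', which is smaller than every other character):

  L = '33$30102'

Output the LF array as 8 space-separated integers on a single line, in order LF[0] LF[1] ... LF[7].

Answer: 5 6 0 7 1 3 2 4

Derivation:
Char counts: '$':1, '0':2, '1':1, '2':1, '3':3
C (first-col start): C('$')=0, C('0')=1, C('1')=3, C('2')=4, C('3')=5
L[0]='3': occ=0, LF[0]=C('3')+0=5+0=5
L[1]='3': occ=1, LF[1]=C('3')+1=5+1=6
L[2]='$': occ=0, LF[2]=C('$')+0=0+0=0
L[3]='3': occ=2, LF[3]=C('3')+2=5+2=7
L[4]='0': occ=0, LF[4]=C('0')+0=1+0=1
L[5]='1': occ=0, LF[5]=C('1')+0=3+0=3
L[6]='0': occ=1, LF[6]=C('0')+1=1+1=2
L[7]='2': occ=0, LF[7]=C('2')+0=4+0=4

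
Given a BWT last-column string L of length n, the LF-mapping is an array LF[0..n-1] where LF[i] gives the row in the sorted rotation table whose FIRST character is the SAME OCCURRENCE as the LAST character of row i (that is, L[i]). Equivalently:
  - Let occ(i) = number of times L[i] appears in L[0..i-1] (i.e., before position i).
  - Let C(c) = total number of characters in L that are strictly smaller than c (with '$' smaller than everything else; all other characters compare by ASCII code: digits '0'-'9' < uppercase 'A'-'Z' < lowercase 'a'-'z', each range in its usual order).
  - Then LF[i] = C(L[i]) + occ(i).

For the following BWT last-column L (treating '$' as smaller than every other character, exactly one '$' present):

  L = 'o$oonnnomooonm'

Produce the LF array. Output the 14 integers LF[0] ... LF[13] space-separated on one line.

Char counts: '$':1, 'm':2, 'n':4, 'o':7
C (first-col start): C('$')=0, C('m')=1, C('n')=3, C('o')=7
L[0]='o': occ=0, LF[0]=C('o')+0=7+0=7
L[1]='$': occ=0, LF[1]=C('$')+0=0+0=0
L[2]='o': occ=1, LF[2]=C('o')+1=7+1=8
L[3]='o': occ=2, LF[3]=C('o')+2=7+2=9
L[4]='n': occ=0, LF[4]=C('n')+0=3+0=3
L[5]='n': occ=1, LF[5]=C('n')+1=3+1=4
L[6]='n': occ=2, LF[6]=C('n')+2=3+2=5
L[7]='o': occ=3, LF[7]=C('o')+3=7+3=10
L[8]='m': occ=0, LF[8]=C('m')+0=1+0=1
L[9]='o': occ=4, LF[9]=C('o')+4=7+4=11
L[10]='o': occ=5, LF[10]=C('o')+5=7+5=12
L[11]='o': occ=6, LF[11]=C('o')+6=7+6=13
L[12]='n': occ=3, LF[12]=C('n')+3=3+3=6
L[13]='m': occ=1, LF[13]=C('m')+1=1+1=2

Answer: 7 0 8 9 3 4 5 10 1 11 12 13 6 2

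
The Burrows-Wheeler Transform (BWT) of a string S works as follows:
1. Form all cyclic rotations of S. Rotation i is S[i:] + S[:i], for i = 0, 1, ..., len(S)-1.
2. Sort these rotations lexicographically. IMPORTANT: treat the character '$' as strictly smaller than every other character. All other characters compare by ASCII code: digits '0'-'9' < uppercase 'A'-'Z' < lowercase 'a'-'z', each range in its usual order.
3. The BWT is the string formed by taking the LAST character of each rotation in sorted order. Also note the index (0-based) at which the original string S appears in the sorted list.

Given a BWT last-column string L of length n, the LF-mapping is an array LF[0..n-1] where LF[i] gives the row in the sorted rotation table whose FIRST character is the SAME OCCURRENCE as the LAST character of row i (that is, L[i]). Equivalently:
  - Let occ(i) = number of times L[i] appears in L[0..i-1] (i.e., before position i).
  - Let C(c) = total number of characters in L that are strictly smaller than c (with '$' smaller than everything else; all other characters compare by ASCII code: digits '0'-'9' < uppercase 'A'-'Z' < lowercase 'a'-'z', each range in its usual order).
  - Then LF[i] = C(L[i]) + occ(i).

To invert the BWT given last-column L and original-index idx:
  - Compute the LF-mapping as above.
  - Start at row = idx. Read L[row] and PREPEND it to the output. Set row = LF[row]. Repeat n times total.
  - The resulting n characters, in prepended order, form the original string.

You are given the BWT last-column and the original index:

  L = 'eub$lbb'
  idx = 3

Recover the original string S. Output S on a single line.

LF mapping: 4 6 1 0 5 2 3
Walk LF starting at row 3, prepending L[row]:
  step 1: row=3, L[3]='$', prepend. Next row=LF[3]=0
  step 2: row=0, L[0]='e', prepend. Next row=LF[0]=4
  step 3: row=4, L[4]='l', prepend. Next row=LF[4]=5
  step 4: row=5, L[5]='b', prepend. Next row=LF[5]=2
  step 5: row=2, L[2]='b', prepend. Next row=LF[2]=1
  step 6: row=1, L[1]='u', prepend. Next row=LF[1]=6
  step 7: row=6, L[6]='b', prepend. Next row=LF[6]=3
Reversed output: bubble$

Answer: bubble$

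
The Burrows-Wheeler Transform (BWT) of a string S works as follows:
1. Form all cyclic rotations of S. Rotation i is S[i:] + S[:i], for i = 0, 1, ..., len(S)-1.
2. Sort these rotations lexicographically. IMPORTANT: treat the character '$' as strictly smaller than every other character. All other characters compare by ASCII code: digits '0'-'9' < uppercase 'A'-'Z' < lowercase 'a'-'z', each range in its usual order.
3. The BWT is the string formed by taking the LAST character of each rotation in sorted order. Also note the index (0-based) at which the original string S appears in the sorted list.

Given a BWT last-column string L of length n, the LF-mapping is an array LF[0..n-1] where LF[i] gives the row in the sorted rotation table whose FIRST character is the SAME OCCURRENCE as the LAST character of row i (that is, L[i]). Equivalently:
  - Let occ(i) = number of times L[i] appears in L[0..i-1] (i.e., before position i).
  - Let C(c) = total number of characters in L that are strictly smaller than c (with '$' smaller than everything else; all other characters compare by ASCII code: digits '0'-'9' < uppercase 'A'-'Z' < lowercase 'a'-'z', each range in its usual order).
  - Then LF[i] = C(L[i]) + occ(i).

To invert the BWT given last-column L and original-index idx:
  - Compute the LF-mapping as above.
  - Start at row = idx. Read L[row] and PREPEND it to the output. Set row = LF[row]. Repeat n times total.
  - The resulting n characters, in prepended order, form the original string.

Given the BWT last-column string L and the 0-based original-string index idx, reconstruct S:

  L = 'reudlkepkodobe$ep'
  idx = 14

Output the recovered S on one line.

LF mapping: 15 4 16 2 10 8 5 13 9 11 3 12 1 6 0 7 14
Walk LF starting at row 14, prepending L[row]:
  step 1: row=14, L[14]='$', prepend. Next row=LF[14]=0
  step 2: row=0, L[0]='r', prepend. Next row=LF[0]=15
  step 3: row=15, L[15]='e', prepend. Next row=LF[15]=7
  step 4: row=7, L[7]='p', prepend. Next row=LF[7]=13
  step 5: row=13, L[13]='e', prepend. Next row=LF[13]=6
  step 6: row=6, L[6]='e', prepend. Next row=LF[6]=5
  step 7: row=5, L[5]='k', prepend. Next row=LF[5]=8
  step 8: row=8, L[8]='k', prepend. Next row=LF[8]=9
  step 9: row=9, L[9]='o', prepend. Next row=LF[9]=11
  step 10: row=11, L[11]='o', prepend. Next row=LF[11]=12
  step 11: row=12, L[12]='b', prepend. Next row=LF[12]=1
  step 12: row=1, L[1]='e', prepend. Next row=LF[1]=4
  step 13: row=4, L[4]='l', prepend. Next row=LF[4]=10
  step 14: row=10, L[10]='d', prepend. Next row=LF[10]=3
  step 15: row=3, L[3]='d', prepend. Next row=LF[3]=2
  step 16: row=2, L[2]='u', prepend. Next row=LF[2]=16
  step 17: row=16, L[16]='p', prepend. Next row=LF[16]=14
Reversed output: puddlebookkeeper$

Answer: puddlebookkeeper$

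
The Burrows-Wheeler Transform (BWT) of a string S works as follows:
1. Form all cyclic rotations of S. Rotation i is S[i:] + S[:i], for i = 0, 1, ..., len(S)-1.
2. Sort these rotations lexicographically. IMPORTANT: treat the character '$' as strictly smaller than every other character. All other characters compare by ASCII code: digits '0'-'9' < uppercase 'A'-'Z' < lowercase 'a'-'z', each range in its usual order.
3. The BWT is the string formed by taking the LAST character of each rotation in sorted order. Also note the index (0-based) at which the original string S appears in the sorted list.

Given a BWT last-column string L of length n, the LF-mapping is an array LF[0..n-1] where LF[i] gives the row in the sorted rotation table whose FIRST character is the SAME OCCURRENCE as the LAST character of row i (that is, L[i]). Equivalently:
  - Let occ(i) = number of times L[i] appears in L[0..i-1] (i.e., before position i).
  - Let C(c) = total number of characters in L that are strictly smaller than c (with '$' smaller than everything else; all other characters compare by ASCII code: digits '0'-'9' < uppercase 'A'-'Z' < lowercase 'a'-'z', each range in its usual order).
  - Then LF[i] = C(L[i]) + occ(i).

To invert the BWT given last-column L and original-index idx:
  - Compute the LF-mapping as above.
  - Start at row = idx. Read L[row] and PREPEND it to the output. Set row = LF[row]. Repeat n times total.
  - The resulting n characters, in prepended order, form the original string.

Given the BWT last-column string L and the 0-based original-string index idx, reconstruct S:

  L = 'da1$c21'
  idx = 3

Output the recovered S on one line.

LF mapping: 6 4 1 0 5 3 2
Walk LF starting at row 3, prepending L[row]:
  step 1: row=3, L[3]='$', prepend. Next row=LF[3]=0
  step 2: row=0, L[0]='d', prepend. Next row=LF[0]=6
  step 3: row=6, L[6]='1', prepend. Next row=LF[6]=2
  step 4: row=2, L[2]='1', prepend. Next row=LF[2]=1
  step 5: row=1, L[1]='a', prepend. Next row=LF[1]=4
  step 6: row=4, L[4]='c', prepend. Next row=LF[4]=5
  step 7: row=5, L[5]='2', prepend. Next row=LF[5]=3
Reversed output: 2ca11d$

Answer: 2ca11d$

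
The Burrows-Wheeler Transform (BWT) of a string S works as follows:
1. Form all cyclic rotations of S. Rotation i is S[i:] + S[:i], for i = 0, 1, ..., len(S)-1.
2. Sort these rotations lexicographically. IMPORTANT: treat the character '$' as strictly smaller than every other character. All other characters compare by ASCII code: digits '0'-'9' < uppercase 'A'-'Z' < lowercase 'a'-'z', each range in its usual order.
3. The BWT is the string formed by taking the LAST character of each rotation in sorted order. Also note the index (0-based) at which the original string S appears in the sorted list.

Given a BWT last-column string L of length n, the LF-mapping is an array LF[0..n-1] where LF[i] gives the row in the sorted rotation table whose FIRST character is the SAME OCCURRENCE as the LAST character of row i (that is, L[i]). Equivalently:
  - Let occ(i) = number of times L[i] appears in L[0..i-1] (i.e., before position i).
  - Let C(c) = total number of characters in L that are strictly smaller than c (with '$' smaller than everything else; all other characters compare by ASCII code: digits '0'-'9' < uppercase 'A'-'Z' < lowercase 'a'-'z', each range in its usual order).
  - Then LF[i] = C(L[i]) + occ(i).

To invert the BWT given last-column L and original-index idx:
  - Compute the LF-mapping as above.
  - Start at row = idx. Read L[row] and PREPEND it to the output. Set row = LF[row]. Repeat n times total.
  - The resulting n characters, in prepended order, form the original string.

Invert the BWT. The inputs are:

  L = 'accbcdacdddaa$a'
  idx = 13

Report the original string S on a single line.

Answer: dcadcabadadcca$

Derivation:
LF mapping: 1 7 8 6 9 11 2 10 12 13 14 3 4 0 5
Walk LF starting at row 13, prepending L[row]:
  step 1: row=13, L[13]='$', prepend. Next row=LF[13]=0
  step 2: row=0, L[0]='a', prepend. Next row=LF[0]=1
  step 3: row=1, L[1]='c', prepend. Next row=LF[1]=7
  step 4: row=7, L[7]='c', prepend. Next row=LF[7]=10
  step 5: row=10, L[10]='d', prepend. Next row=LF[10]=14
  step 6: row=14, L[14]='a', prepend. Next row=LF[14]=5
  step 7: row=5, L[5]='d', prepend. Next row=LF[5]=11
  step 8: row=11, L[11]='a', prepend. Next row=LF[11]=3
  step 9: row=3, L[3]='b', prepend. Next row=LF[3]=6
  step 10: row=6, L[6]='a', prepend. Next row=LF[6]=2
  step 11: row=2, L[2]='c', prepend. Next row=LF[2]=8
  step 12: row=8, L[8]='d', prepend. Next row=LF[8]=12
  step 13: row=12, L[12]='a', prepend. Next row=LF[12]=4
  step 14: row=4, L[4]='c', prepend. Next row=LF[4]=9
  step 15: row=9, L[9]='d', prepend. Next row=LF[9]=13
Reversed output: dcadcabadadcca$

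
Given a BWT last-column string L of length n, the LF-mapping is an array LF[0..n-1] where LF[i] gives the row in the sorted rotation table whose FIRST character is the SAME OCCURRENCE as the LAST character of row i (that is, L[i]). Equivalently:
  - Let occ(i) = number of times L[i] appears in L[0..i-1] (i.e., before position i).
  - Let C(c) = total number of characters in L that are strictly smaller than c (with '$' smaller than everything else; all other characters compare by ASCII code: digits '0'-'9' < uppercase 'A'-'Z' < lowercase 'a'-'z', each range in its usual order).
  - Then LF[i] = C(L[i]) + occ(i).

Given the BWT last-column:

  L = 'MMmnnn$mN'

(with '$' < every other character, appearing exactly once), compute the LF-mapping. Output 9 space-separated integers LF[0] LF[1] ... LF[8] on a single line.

Answer: 1 2 4 6 7 8 0 5 3

Derivation:
Char counts: '$':1, 'M':2, 'N':1, 'm':2, 'n':3
C (first-col start): C('$')=0, C('M')=1, C('N')=3, C('m')=4, C('n')=6
L[0]='M': occ=0, LF[0]=C('M')+0=1+0=1
L[1]='M': occ=1, LF[1]=C('M')+1=1+1=2
L[2]='m': occ=0, LF[2]=C('m')+0=4+0=4
L[3]='n': occ=0, LF[3]=C('n')+0=6+0=6
L[4]='n': occ=1, LF[4]=C('n')+1=6+1=7
L[5]='n': occ=2, LF[5]=C('n')+2=6+2=8
L[6]='$': occ=0, LF[6]=C('$')+0=0+0=0
L[7]='m': occ=1, LF[7]=C('m')+1=4+1=5
L[8]='N': occ=0, LF[8]=C('N')+0=3+0=3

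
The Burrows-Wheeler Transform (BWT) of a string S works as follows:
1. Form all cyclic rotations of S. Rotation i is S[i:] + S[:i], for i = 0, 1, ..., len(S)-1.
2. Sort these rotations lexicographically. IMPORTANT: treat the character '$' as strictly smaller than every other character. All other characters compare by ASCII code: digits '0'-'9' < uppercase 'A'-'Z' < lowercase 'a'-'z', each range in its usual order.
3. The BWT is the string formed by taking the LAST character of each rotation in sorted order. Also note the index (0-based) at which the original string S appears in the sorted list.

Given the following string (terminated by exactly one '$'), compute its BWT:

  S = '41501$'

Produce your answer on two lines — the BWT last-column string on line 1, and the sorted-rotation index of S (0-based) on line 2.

Answer: 1504$1
4

Derivation:
All 6 rotations (rotation i = S[i:]+S[:i]):
  rot[0] = 41501$
  rot[1] = 1501$4
  rot[2] = 501$41
  rot[3] = 01$415
  rot[4] = 1$4150
  rot[5] = $41501
Sorted (with $ < everything):
  sorted[0] = $41501  (last char: '1')
  sorted[1] = 01$415  (last char: '5')
  sorted[2] = 1$4150  (last char: '0')
  sorted[3] = 1501$4  (last char: '4')
  sorted[4] = 41501$  (last char: '$')
  sorted[5] = 501$41  (last char: '1')
Last column: 1504$1
Original string S is at sorted index 4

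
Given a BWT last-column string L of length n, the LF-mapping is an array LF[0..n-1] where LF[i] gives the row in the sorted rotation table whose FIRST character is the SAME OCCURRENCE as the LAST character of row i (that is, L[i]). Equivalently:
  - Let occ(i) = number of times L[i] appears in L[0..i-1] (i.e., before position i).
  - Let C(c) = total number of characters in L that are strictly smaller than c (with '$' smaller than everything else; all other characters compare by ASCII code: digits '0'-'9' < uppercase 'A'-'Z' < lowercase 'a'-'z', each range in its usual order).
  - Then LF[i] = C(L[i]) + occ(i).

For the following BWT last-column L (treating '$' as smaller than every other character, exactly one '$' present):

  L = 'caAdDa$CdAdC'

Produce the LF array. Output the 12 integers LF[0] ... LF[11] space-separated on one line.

Char counts: '$':1, 'A':2, 'C':2, 'D':1, 'a':2, 'c':1, 'd':3
C (first-col start): C('$')=0, C('A')=1, C('C')=3, C('D')=5, C('a')=6, C('c')=8, C('d')=9
L[0]='c': occ=0, LF[0]=C('c')+0=8+0=8
L[1]='a': occ=0, LF[1]=C('a')+0=6+0=6
L[2]='A': occ=0, LF[2]=C('A')+0=1+0=1
L[3]='d': occ=0, LF[3]=C('d')+0=9+0=9
L[4]='D': occ=0, LF[4]=C('D')+0=5+0=5
L[5]='a': occ=1, LF[5]=C('a')+1=6+1=7
L[6]='$': occ=0, LF[6]=C('$')+0=0+0=0
L[7]='C': occ=0, LF[7]=C('C')+0=3+0=3
L[8]='d': occ=1, LF[8]=C('d')+1=9+1=10
L[9]='A': occ=1, LF[9]=C('A')+1=1+1=2
L[10]='d': occ=2, LF[10]=C('d')+2=9+2=11
L[11]='C': occ=1, LF[11]=C('C')+1=3+1=4

Answer: 8 6 1 9 5 7 0 3 10 2 11 4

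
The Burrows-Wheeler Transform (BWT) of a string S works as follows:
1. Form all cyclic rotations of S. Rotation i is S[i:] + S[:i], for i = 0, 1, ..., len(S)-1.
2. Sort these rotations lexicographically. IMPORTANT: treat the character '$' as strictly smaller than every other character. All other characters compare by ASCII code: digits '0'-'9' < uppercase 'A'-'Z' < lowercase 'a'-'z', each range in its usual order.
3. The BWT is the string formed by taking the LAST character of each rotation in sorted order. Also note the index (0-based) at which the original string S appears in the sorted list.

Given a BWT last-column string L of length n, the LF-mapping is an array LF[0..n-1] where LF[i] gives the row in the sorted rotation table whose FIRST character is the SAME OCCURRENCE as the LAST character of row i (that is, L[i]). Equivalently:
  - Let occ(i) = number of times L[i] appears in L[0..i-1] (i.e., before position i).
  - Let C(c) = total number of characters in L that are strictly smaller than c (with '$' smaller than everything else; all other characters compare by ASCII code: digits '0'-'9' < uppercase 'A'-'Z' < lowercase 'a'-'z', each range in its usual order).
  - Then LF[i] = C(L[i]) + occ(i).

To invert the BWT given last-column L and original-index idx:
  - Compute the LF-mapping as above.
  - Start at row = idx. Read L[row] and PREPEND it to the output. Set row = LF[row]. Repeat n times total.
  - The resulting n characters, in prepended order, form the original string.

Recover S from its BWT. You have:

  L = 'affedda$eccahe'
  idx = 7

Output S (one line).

Answer: dcehfadceeafa$

Derivation:
LF mapping: 1 11 12 8 6 7 2 0 9 4 5 3 13 10
Walk LF starting at row 7, prepending L[row]:
  step 1: row=7, L[7]='$', prepend. Next row=LF[7]=0
  step 2: row=0, L[0]='a', prepend. Next row=LF[0]=1
  step 3: row=1, L[1]='f', prepend. Next row=LF[1]=11
  step 4: row=11, L[11]='a', prepend. Next row=LF[11]=3
  step 5: row=3, L[3]='e', prepend. Next row=LF[3]=8
  step 6: row=8, L[8]='e', prepend. Next row=LF[8]=9
  step 7: row=9, L[9]='c', prepend. Next row=LF[9]=4
  step 8: row=4, L[4]='d', prepend. Next row=LF[4]=6
  step 9: row=6, L[6]='a', prepend. Next row=LF[6]=2
  step 10: row=2, L[2]='f', prepend. Next row=LF[2]=12
  step 11: row=12, L[12]='h', prepend. Next row=LF[12]=13
  step 12: row=13, L[13]='e', prepend. Next row=LF[13]=10
  step 13: row=10, L[10]='c', prepend. Next row=LF[10]=5
  step 14: row=5, L[5]='d', prepend. Next row=LF[5]=7
Reversed output: dcehfadceeafa$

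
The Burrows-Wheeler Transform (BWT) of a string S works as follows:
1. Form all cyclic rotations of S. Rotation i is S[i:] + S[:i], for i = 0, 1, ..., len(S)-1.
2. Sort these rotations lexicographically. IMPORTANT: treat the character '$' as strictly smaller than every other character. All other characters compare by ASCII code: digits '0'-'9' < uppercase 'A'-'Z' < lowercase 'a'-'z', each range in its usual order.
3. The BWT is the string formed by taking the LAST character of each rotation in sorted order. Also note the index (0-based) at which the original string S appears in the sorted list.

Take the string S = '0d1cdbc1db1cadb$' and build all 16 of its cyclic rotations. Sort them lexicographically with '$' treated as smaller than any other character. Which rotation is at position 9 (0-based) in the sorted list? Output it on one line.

All 16 rotations (rotation i = S[i:]+S[:i]):
  rot[0] = 0d1cdbc1db1cadb$
  rot[1] = d1cdbc1db1cadb$0
  rot[2] = 1cdbc1db1cadb$0d
  rot[3] = cdbc1db1cadb$0d1
  rot[4] = dbc1db1cadb$0d1c
  rot[5] = bc1db1cadb$0d1cd
  rot[6] = c1db1cadb$0d1cdb
  rot[7] = 1db1cadb$0d1cdbc
  rot[8] = db1cadb$0d1cdbc1
  rot[9] = b1cadb$0d1cdbc1d
  rot[10] = 1cadb$0d1cdbc1db
  rot[11] = cadb$0d1cdbc1db1
  rot[12] = adb$0d1cdbc1db1c
  rot[13] = db$0d1cdbc1db1ca
  rot[14] = b$0d1cdbc1db1cad
  rot[15] = $0d1cdbc1db1cadb
Sorted (with $ < everything):
  sorted[0] = $0d1cdbc1db1cadb
  sorted[1] = 0d1cdbc1db1cadb$
  sorted[2] = 1cadb$0d1cdbc1db
  sorted[3] = 1cdbc1db1cadb$0d
  sorted[4] = 1db1cadb$0d1cdbc
  sorted[5] = adb$0d1cdbc1db1c
  sorted[6] = b$0d1cdbc1db1cad
  sorted[7] = b1cadb$0d1cdbc1d
  sorted[8] = bc1db1cadb$0d1cd
  sorted[9] = c1db1cadb$0d1cdb
  sorted[10] = cadb$0d1cdbc1db1
  sorted[11] = cdbc1db1cadb$0d1
  sorted[12] = d1cdbc1db1cadb$0
  sorted[13] = db$0d1cdbc1db1ca
  sorted[14] = db1cadb$0d1cdbc1
  sorted[15] = dbc1db1cadb$0d1c
sorted[9] = c1db1cadb$0d1cdb

Answer: c1db1cadb$0d1cdb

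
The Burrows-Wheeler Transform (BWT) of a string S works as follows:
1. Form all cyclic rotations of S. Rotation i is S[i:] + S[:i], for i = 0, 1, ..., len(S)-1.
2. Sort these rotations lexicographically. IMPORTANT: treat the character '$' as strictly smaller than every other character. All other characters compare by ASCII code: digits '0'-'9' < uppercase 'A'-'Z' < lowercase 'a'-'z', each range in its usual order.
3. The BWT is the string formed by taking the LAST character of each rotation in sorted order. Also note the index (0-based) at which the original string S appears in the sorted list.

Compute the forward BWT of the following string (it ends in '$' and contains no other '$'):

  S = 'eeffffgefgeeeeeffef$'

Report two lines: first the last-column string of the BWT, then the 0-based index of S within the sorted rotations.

All 20 rotations (rotation i = S[i:]+S[:i]):
  rot[0] = eeffffgefgeeeeeffef$
  rot[1] = effffgefgeeeeeffef$e
  rot[2] = ffffgefgeeeeeffef$ee
  rot[3] = fffgefgeeeeeffef$eef
  rot[4] = ffgefgeeeeeffef$eeff
  rot[5] = fgefgeeeeeffef$eefff
  rot[6] = gefgeeeeeffef$eeffff
  rot[7] = efgeeeeeffef$eeffffg
  rot[8] = fgeeeeeffef$eeffffge
  rot[9] = geeeeeffef$eeffffgef
  rot[10] = eeeeeffef$eeffffgefg
  rot[11] = eeeeffef$eeffffgefge
  rot[12] = eeeffef$eeffffgefgee
  rot[13] = eeffef$eeffffgefgeee
  rot[14] = effef$eeffffgefgeeee
  rot[15] = ffef$eeffffgefgeeeee
  rot[16] = fef$eeffffgefgeeeeef
  rot[17] = ef$eeffffgefgeeeeeff
  rot[18] = f$eeffffgefgeeeeeffe
  rot[19] = $eeffffgefgeeeeeffef
Sorted (with $ < everything):
  sorted[0] = $eeffffgefgeeeeeffef  (last char: 'f')
  sorted[1] = eeeeeffef$eeffffgefg  (last char: 'g')
  sorted[2] = eeeeffef$eeffffgefge  (last char: 'e')
  sorted[3] = eeeffef$eeffffgefgee  (last char: 'e')
  sorted[4] = eeffef$eeffffgefgeee  (last char: 'e')
  sorted[5] = eeffffgefgeeeeeffef$  (last char: '$')
  sorted[6] = ef$eeffffgefgeeeeeff  (last char: 'f')
  sorted[7] = effef$eeffffgefgeeee  (last char: 'e')
  sorted[8] = effffgefgeeeeeffef$e  (last char: 'e')
  sorted[9] = efgeeeeeffef$eeffffg  (last char: 'g')
  sorted[10] = f$eeffffgefgeeeeeffe  (last char: 'e')
  sorted[11] = fef$eeffffgefgeeeeef  (last char: 'f')
  sorted[12] = ffef$eeffffgefgeeeee  (last char: 'e')
  sorted[13] = ffffgefgeeeeeffef$ee  (last char: 'e')
  sorted[14] = fffgefgeeeeeffef$eef  (last char: 'f')
  sorted[15] = ffgefgeeeeeffef$eeff  (last char: 'f')
  sorted[16] = fgeeeeeffef$eeffffge  (last char: 'e')
  sorted[17] = fgefgeeeeeffef$eefff  (last char: 'f')
  sorted[18] = geeeeeffef$eeffffgef  (last char: 'f')
  sorted[19] = gefgeeeeeffef$eeffff  (last char: 'f')
Last column: fgeee$feegefeeffefff
Original string S is at sorted index 5

Answer: fgeee$feegefeeffefff
5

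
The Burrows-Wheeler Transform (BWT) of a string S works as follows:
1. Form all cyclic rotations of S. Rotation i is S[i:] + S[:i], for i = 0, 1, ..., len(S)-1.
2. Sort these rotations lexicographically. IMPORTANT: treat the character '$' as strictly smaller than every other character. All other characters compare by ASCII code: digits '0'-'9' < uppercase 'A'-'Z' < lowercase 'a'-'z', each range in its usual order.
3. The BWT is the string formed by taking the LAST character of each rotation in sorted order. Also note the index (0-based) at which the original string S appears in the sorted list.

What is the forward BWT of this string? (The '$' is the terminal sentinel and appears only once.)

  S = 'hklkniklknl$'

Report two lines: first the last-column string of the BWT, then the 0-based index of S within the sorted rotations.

Answer: l$nhillnkkkk
1

Derivation:
All 12 rotations (rotation i = S[i:]+S[:i]):
  rot[0] = hklkniklknl$
  rot[1] = klkniklknl$h
  rot[2] = lkniklknl$hk
  rot[3] = kniklknl$hkl
  rot[4] = niklknl$hklk
  rot[5] = iklknl$hklkn
  rot[6] = klknl$hklkni
  rot[7] = lknl$hklknik
  rot[8] = knl$hklknikl
  rot[9] = nl$hklkniklk
  rot[10] = l$hklkniklkn
  rot[11] = $hklkniklknl
Sorted (with $ < everything):
  sorted[0] = $hklkniklknl  (last char: 'l')
  sorted[1] = hklkniklknl$  (last char: '$')
  sorted[2] = iklknl$hklkn  (last char: 'n')
  sorted[3] = klkniklknl$h  (last char: 'h')
  sorted[4] = klknl$hklkni  (last char: 'i')
  sorted[5] = kniklknl$hkl  (last char: 'l')
  sorted[6] = knl$hklknikl  (last char: 'l')
  sorted[7] = l$hklkniklkn  (last char: 'n')
  sorted[8] = lkniklknl$hk  (last char: 'k')
  sorted[9] = lknl$hklknik  (last char: 'k')
  sorted[10] = niklknl$hklk  (last char: 'k')
  sorted[11] = nl$hklkniklk  (last char: 'k')
Last column: l$nhillnkkkk
Original string S is at sorted index 1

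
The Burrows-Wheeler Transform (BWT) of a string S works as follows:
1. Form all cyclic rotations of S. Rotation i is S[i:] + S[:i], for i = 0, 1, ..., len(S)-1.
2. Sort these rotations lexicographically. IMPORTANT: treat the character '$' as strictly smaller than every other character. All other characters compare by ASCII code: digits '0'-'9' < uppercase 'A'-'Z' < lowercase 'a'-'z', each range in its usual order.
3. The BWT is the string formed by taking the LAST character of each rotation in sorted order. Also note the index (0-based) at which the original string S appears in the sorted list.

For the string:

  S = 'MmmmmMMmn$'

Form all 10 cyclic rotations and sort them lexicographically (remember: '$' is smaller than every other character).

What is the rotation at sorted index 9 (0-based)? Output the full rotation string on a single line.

All 10 rotations (rotation i = S[i:]+S[:i]):
  rot[0] = MmmmmMMmn$
  rot[1] = mmmmMMmn$M
  rot[2] = mmmMMmn$Mm
  rot[3] = mmMMmn$Mmm
  rot[4] = mMMmn$Mmmm
  rot[5] = MMmn$Mmmmm
  rot[6] = Mmn$MmmmmM
  rot[7] = mn$MmmmmMM
  rot[8] = n$MmmmmMMm
  rot[9] = $MmmmmMMmn
Sorted (with $ < everything):
  sorted[0] = $MmmmmMMmn
  sorted[1] = MMmn$Mmmmm
  sorted[2] = MmmmmMMmn$
  sorted[3] = Mmn$MmmmmM
  sorted[4] = mMMmn$Mmmm
  sorted[5] = mmMMmn$Mmm
  sorted[6] = mmmMMmn$Mm
  sorted[7] = mmmmMMmn$M
  sorted[8] = mn$MmmmmMM
  sorted[9] = n$MmmmmMMm
sorted[9] = n$MmmmmMMm

Answer: n$MmmmmMMm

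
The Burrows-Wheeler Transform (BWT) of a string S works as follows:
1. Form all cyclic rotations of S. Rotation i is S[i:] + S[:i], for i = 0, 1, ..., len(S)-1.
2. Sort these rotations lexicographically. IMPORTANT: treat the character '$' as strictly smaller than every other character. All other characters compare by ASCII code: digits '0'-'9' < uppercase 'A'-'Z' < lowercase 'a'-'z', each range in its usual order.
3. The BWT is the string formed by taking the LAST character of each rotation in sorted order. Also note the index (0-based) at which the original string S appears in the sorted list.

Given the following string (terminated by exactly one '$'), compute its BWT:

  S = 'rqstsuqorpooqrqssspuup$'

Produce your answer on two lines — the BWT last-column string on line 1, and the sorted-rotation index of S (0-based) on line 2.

Answer: ppoqursuorroq$ssqqtsusp
13

Derivation:
All 23 rotations (rotation i = S[i:]+S[:i]):
  rot[0] = rqstsuqorpooqrqssspuup$
  rot[1] = qstsuqorpooqrqssspuup$r
  rot[2] = stsuqorpooqrqssspuup$rq
  rot[3] = tsuqorpooqrqssspuup$rqs
  rot[4] = suqorpooqrqssspuup$rqst
  rot[5] = uqorpooqrqssspuup$rqsts
  rot[6] = qorpooqrqssspuup$rqstsu
  rot[7] = orpooqrqssspuup$rqstsuq
  rot[8] = rpooqrqssspuup$rqstsuqo
  rot[9] = pooqrqssspuup$rqstsuqor
  rot[10] = ooqrqssspuup$rqstsuqorp
  rot[11] = oqrqssspuup$rqstsuqorpo
  rot[12] = qrqssspuup$rqstsuqorpoo
  rot[13] = rqssspuup$rqstsuqorpooq
  rot[14] = qssspuup$rqstsuqorpooqr
  rot[15] = ssspuup$rqstsuqorpooqrq
  rot[16] = sspuup$rqstsuqorpooqrqs
  rot[17] = spuup$rqstsuqorpooqrqss
  rot[18] = puup$rqstsuqorpooqrqsss
  rot[19] = uup$rqstsuqorpooqrqsssp
  rot[20] = up$rqstsuqorpooqrqssspu
  rot[21] = p$rqstsuqorpooqrqssspuu
  rot[22] = $rqstsuqorpooqrqssspuup
Sorted (with $ < everything):
  sorted[0] = $rqstsuqorpooqrqssspuup  (last char: 'p')
  sorted[1] = ooqrqssspuup$rqstsuqorp  (last char: 'p')
  sorted[2] = oqrqssspuup$rqstsuqorpo  (last char: 'o')
  sorted[3] = orpooqrqssspuup$rqstsuq  (last char: 'q')
  sorted[4] = p$rqstsuqorpooqrqssspuu  (last char: 'u')
  sorted[5] = pooqrqssspuup$rqstsuqor  (last char: 'r')
  sorted[6] = puup$rqstsuqorpooqrqsss  (last char: 's')
  sorted[7] = qorpooqrqssspuup$rqstsu  (last char: 'u')
  sorted[8] = qrqssspuup$rqstsuqorpoo  (last char: 'o')
  sorted[9] = qssspuup$rqstsuqorpooqr  (last char: 'r')
  sorted[10] = qstsuqorpooqrqssspuup$r  (last char: 'r')
  sorted[11] = rpooqrqssspuup$rqstsuqo  (last char: 'o')
  sorted[12] = rqssspuup$rqstsuqorpooq  (last char: 'q')
  sorted[13] = rqstsuqorpooqrqssspuup$  (last char: '$')
  sorted[14] = spuup$rqstsuqorpooqrqss  (last char: 's')
  sorted[15] = sspuup$rqstsuqorpooqrqs  (last char: 's')
  sorted[16] = ssspuup$rqstsuqorpooqrq  (last char: 'q')
  sorted[17] = stsuqorpooqrqssspuup$rq  (last char: 'q')
  sorted[18] = suqorpooqrqssspuup$rqst  (last char: 't')
  sorted[19] = tsuqorpooqrqssspuup$rqs  (last char: 's')
  sorted[20] = up$rqstsuqorpooqrqssspu  (last char: 'u')
  sorted[21] = uqorpooqrqssspuup$rqsts  (last char: 's')
  sorted[22] = uup$rqstsuqorpooqrqsssp  (last char: 'p')
Last column: ppoqursuorroq$ssqqtsusp
Original string S is at sorted index 13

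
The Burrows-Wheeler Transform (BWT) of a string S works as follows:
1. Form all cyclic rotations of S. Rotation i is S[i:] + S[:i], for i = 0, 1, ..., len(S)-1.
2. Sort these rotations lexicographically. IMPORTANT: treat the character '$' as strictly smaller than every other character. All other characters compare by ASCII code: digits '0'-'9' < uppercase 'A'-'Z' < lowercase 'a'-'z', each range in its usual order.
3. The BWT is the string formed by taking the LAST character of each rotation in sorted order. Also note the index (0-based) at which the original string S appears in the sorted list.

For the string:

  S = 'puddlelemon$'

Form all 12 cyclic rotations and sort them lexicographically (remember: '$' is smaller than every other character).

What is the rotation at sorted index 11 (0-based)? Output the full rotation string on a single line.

All 12 rotations (rotation i = S[i:]+S[:i]):
  rot[0] = puddlelemon$
  rot[1] = uddlelemon$p
  rot[2] = ddlelemon$pu
  rot[3] = dlelemon$pud
  rot[4] = lelemon$pudd
  rot[5] = elemon$puddl
  rot[6] = lemon$puddle
  rot[7] = emon$puddlel
  rot[8] = mon$puddlele
  rot[9] = on$puddlelem
  rot[10] = n$puddlelemo
  rot[11] = $puddlelemon
Sorted (with $ < everything):
  sorted[0] = $puddlelemon
  sorted[1] = ddlelemon$pu
  sorted[2] = dlelemon$pud
  sorted[3] = elemon$puddl
  sorted[4] = emon$puddlel
  sorted[5] = lelemon$pudd
  sorted[6] = lemon$puddle
  sorted[7] = mon$puddlele
  sorted[8] = n$puddlelemo
  sorted[9] = on$puddlelem
  sorted[10] = puddlelemon$
  sorted[11] = uddlelemon$p
sorted[11] = uddlelemon$p

Answer: uddlelemon$p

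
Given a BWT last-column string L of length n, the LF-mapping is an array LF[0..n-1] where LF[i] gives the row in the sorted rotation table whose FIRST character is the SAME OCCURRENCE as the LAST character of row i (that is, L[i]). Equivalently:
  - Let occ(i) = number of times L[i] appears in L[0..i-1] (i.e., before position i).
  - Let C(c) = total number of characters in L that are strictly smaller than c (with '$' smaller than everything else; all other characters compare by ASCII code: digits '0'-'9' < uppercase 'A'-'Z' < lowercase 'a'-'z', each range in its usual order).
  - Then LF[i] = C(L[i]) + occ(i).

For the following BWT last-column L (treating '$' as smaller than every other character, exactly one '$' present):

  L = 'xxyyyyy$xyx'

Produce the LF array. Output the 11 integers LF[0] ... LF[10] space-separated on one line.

Char counts: '$':1, 'x':4, 'y':6
C (first-col start): C('$')=0, C('x')=1, C('y')=5
L[0]='x': occ=0, LF[0]=C('x')+0=1+0=1
L[1]='x': occ=1, LF[1]=C('x')+1=1+1=2
L[2]='y': occ=0, LF[2]=C('y')+0=5+0=5
L[3]='y': occ=1, LF[3]=C('y')+1=5+1=6
L[4]='y': occ=2, LF[4]=C('y')+2=5+2=7
L[5]='y': occ=3, LF[5]=C('y')+3=5+3=8
L[6]='y': occ=4, LF[6]=C('y')+4=5+4=9
L[7]='$': occ=0, LF[7]=C('$')+0=0+0=0
L[8]='x': occ=2, LF[8]=C('x')+2=1+2=3
L[9]='y': occ=5, LF[9]=C('y')+5=5+5=10
L[10]='x': occ=3, LF[10]=C('x')+3=1+3=4

Answer: 1 2 5 6 7 8 9 0 3 10 4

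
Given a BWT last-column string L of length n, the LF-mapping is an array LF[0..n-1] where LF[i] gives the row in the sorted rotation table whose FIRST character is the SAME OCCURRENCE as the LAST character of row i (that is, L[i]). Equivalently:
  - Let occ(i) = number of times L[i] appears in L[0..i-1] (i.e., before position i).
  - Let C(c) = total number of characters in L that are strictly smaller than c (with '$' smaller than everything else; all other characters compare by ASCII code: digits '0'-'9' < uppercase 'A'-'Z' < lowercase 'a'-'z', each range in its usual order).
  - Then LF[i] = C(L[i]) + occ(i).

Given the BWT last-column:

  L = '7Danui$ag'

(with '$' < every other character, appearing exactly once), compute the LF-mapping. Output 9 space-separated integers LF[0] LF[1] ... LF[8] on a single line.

Char counts: '$':1, '7':1, 'D':1, 'a':2, 'g':1, 'i':1, 'n':1, 'u':1
C (first-col start): C('$')=0, C('7')=1, C('D')=2, C('a')=3, C('g')=5, C('i')=6, C('n')=7, C('u')=8
L[0]='7': occ=0, LF[0]=C('7')+0=1+0=1
L[1]='D': occ=0, LF[1]=C('D')+0=2+0=2
L[2]='a': occ=0, LF[2]=C('a')+0=3+0=3
L[3]='n': occ=0, LF[3]=C('n')+0=7+0=7
L[4]='u': occ=0, LF[4]=C('u')+0=8+0=8
L[5]='i': occ=0, LF[5]=C('i')+0=6+0=6
L[6]='$': occ=0, LF[6]=C('$')+0=0+0=0
L[7]='a': occ=1, LF[7]=C('a')+1=3+1=4
L[8]='g': occ=0, LF[8]=C('g')+0=5+0=5

Answer: 1 2 3 7 8 6 0 4 5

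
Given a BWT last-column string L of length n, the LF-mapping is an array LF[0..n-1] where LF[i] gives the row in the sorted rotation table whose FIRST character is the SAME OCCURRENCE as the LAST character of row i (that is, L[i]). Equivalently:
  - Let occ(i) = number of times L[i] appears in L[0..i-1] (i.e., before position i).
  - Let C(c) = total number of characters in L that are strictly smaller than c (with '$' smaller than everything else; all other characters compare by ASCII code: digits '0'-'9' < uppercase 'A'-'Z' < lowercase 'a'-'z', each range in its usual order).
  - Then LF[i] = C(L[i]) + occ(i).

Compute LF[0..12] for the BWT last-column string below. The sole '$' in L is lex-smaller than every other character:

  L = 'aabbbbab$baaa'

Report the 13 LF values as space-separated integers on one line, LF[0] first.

Answer: 1 2 7 8 9 10 3 11 0 12 4 5 6

Derivation:
Char counts: '$':1, 'a':6, 'b':6
C (first-col start): C('$')=0, C('a')=1, C('b')=7
L[0]='a': occ=0, LF[0]=C('a')+0=1+0=1
L[1]='a': occ=1, LF[1]=C('a')+1=1+1=2
L[2]='b': occ=0, LF[2]=C('b')+0=7+0=7
L[3]='b': occ=1, LF[3]=C('b')+1=7+1=8
L[4]='b': occ=2, LF[4]=C('b')+2=7+2=9
L[5]='b': occ=3, LF[5]=C('b')+3=7+3=10
L[6]='a': occ=2, LF[6]=C('a')+2=1+2=3
L[7]='b': occ=4, LF[7]=C('b')+4=7+4=11
L[8]='$': occ=0, LF[8]=C('$')+0=0+0=0
L[9]='b': occ=5, LF[9]=C('b')+5=7+5=12
L[10]='a': occ=3, LF[10]=C('a')+3=1+3=4
L[11]='a': occ=4, LF[11]=C('a')+4=1+4=5
L[12]='a': occ=5, LF[12]=C('a')+5=1+5=6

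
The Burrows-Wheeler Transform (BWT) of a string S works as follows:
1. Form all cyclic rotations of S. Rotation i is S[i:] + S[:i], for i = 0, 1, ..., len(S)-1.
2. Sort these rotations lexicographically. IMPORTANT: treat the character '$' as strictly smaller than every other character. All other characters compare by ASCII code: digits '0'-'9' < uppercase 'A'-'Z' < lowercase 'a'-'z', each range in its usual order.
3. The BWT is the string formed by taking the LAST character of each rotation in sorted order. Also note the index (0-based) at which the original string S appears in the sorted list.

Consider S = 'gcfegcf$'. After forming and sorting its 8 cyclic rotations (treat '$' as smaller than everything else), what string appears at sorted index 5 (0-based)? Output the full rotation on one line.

Answer: fegcf$gc

Derivation:
All 8 rotations (rotation i = S[i:]+S[:i]):
  rot[0] = gcfegcf$
  rot[1] = cfegcf$g
  rot[2] = fegcf$gc
  rot[3] = egcf$gcf
  rot[4] = gcf$gcfe
  rot[5] = cf$gcfeg
  rot[6] = f$gcfegc
  rot[7] = $gcfegcf
Sorted (with $ < everything):
  sorted[0] = $gcfegcf
  sorted[1] = cf$gcfeg
  sorted[2] = cfegcf$g
  sorted[3] = egcf$gcf
  sorted[4] = f$gcfegc
  sorted[5] = fegcf$gc
  sorted[6] = gcf$gcfe
  sorted[7] = gcfegcf$
sorted[5] = fegcf$gc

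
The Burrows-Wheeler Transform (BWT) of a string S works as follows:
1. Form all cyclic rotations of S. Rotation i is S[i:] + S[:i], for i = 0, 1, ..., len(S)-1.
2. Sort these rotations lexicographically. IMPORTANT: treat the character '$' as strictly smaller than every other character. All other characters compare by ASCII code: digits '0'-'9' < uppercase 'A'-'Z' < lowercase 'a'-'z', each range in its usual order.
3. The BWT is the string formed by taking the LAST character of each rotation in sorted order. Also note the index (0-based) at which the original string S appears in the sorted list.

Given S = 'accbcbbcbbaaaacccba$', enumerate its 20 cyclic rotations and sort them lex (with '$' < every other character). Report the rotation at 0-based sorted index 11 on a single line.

Answer: bcbbaaaacccba$accbcb

Derivation:
All 20 rotations (rotation i = S[i:]+S[:i]):
  rot[0] = accbcbbcbbaaaacccba$
  rot[1] = ccbcbbcbbaaaacccba$a
  rot[2] = cbcbbcbbaaaacccba$ac
  rot[3] = bcbbcbbaaaacccba$acc
  rot[4] = cbbcbbaaaacccba$accb
  rot[5] = bbcbbaaaacccba$accbc
  rot[6] = bcbbaaaacccba$accbcb
  rot[7] = cbbaaaacccba$accbcbb
  rot[8] = bbaaaacccba$accbcbbc
  rot[9] = baaaacccba$accbcbbcb
  rot[10] = aaaacccba$accbcbbcbb
  rot[11] = aaacccba$accbcbbcbba
  rot[12] = aacccba$accbcbbcbbaa
  rot[13] = acccba$accbcbbcbbaaa
  rot[14] = cccba$accbcbbcbbaaaa
  rot[15] = ccba$accbcbbcbbaaaac
  rot[16] = cba$accbcbbcbbaaaacc
  rot[17] = ba$accbcbbcbbaaaaccc
  rot[18] = a$accbcbbcbbaaaacccb
  rot[19] = $accbcbbcbbaaaacccba
Sorted (with $ < everything):
  sorted[0] = $accbcbbcbbaaaacccba
  sorted[1] = a$accbcbbcbbaaaacccb
  sorted[2] = aaaacccba$accbcbbcbb
  sorted[3] = aaacccba$accbcbbcbba
  sorted[4] = aacccba$accbcbbcbbaa
  sorted[5] = accbcbbcbbaaaacccba$
  sorted[6] = acccba$accbcbbcbbaaa
  sorted[7] = ba$accbcbbcbbaaaaccc
  sorted[8] = baaaacccba$accbcbbcb
  sorted[9] = bbaaaacccba$accbcbbc
  sorted[10] = bbcbbaaaacccba$accbc
  sorted[11] = bcbbaaaacccba$accbcb
  sorted[12] = bcbbcbbaaaacccba$acc
  sorted[13] = cba$accbcbbcbbaaaacc
  sorted[14] = cbbaaaacccba$accbcbb
  sorted[15] = cbbcbbaaaacccba$accb
  sorted[16] = cbcbbcbbaaaacccba$ac
  sorted[17] = ccba$accbcbbcbbaaaac
  sorted[18] = ccbcbbcbbaaaacccba$a
  sorted[19] = cccba$accbcbbcbbaaaa
sorted[11] = bcbbaaaacccba$accbcb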